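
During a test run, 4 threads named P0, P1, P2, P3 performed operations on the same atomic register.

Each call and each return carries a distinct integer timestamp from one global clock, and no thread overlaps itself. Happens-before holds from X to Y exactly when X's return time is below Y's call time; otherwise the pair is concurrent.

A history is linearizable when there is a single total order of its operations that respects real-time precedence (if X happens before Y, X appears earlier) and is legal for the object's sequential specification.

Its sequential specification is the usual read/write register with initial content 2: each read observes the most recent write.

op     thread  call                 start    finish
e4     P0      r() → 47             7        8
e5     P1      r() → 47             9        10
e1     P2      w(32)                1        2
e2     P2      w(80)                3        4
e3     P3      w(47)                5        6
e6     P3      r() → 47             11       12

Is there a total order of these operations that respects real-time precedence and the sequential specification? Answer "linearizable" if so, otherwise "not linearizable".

witness order: e1, e2, e3, e4, e5, e6
after step 1 (e1 w(32)): value 32
after step 2 (e2 w(80)): value 80
after step 3 (e3 w(47)): value 47
after step 4 (e4 r() → 47): value 47
after step 5 (e5 r() → 47): value 47
after step 6 (e6 r() → 47): value 47

linearizable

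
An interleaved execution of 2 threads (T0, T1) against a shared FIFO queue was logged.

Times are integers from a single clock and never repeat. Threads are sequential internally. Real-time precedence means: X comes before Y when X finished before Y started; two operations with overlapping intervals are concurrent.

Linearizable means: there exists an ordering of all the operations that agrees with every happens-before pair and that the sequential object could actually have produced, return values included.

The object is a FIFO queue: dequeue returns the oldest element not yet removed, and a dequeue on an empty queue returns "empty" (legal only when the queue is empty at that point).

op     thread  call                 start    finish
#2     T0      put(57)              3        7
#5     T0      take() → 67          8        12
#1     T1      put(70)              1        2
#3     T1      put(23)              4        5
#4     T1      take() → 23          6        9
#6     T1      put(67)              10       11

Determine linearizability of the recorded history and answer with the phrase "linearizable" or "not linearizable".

through event 11 a valid linearization exists; event 12 (#5 responding at time 12) ends that
the 6 completed operations admit 8 real-time orders; each fails the FIFO queue replay
sample order #1, #2, #3, #4, #5, #6 stalls at step 4 — #4 take() → 23 has no legal effect
sample order #1, #2, #3, #4, #6, #5 stalls at step 4 — #4 take() → 23 has no legal effect

not linearizable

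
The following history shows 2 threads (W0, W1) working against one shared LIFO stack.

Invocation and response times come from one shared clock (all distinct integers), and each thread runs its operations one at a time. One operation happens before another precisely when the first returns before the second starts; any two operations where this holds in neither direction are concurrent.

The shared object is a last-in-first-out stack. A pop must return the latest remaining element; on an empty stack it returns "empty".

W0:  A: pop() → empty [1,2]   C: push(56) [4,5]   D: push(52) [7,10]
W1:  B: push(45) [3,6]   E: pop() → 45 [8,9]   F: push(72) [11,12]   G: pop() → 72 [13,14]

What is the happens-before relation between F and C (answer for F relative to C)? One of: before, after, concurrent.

F spans [11,12], C spans [4,5]
resp(C)=5 < inv(F)=11

after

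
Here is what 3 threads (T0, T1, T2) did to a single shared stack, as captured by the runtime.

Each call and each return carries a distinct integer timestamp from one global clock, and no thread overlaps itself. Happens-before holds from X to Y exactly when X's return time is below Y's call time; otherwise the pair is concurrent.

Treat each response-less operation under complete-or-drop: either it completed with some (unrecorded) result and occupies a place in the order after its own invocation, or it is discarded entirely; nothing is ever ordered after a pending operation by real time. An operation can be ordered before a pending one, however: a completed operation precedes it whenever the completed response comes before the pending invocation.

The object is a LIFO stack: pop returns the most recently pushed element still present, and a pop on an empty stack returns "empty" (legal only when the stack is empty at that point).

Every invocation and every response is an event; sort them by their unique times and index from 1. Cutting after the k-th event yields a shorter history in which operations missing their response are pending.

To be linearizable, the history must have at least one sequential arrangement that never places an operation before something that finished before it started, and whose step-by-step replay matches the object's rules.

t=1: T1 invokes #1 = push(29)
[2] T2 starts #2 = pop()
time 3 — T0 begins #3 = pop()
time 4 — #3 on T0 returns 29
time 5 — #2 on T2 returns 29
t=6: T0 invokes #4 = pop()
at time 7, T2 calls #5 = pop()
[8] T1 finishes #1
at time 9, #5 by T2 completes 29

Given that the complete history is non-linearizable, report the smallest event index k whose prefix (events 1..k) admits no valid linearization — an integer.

5

a valid linearization of events 1..4 exists, for instance #1, #3:
after step 1 (#1 push(29) (pending, included)): stack <29>
after step 2 (#3 pop() → 29): stack <>
include event 5 — #2 responding at 5 — and every candidate order breaks
every completion of the 1 pending operation (#1) was checked; none linearizes
sample order #2, #3 (pending dropped) stalls at step 1 — #2 pop() → 29 has no legal effect
sample order #3, #2 (pending dropped) stalls at step 1 — #3 pop() → 29 has no legal effect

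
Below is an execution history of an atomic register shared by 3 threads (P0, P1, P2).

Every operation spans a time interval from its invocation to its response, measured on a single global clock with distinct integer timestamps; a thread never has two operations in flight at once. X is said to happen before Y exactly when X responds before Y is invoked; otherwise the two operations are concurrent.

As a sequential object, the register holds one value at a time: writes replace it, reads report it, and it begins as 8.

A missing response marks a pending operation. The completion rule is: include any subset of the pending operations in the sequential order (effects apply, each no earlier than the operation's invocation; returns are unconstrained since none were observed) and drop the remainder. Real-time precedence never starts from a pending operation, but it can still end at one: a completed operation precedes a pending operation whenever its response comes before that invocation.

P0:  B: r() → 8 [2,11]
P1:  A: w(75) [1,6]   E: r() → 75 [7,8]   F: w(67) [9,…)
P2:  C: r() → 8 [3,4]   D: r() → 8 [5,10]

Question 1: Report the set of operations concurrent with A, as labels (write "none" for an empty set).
B, C, D

A spans [1,6]; an op avoiding the whole window 1..6 is ordered, any other is concurrent
B [2,11]: concurrent
C [3,4]: concurrent
D [5,10]: concurrent
E [7,8]: after
F [9,…): after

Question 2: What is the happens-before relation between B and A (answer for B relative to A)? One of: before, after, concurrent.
concurrent

B spans [2,11], A spans [1,6]
the intervals overlap in both directions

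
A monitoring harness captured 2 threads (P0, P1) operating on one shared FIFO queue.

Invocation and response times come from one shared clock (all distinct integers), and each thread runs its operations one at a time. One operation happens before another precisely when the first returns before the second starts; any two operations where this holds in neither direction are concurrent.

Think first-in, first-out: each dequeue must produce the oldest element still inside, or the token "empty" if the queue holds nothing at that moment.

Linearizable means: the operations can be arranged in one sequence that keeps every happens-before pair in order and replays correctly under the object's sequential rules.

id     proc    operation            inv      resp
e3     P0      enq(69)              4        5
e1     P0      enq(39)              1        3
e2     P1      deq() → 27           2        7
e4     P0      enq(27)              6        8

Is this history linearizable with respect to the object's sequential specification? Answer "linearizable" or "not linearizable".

not linearizable

already the first 7 events (up to e2's response at time 7) admit no linearization; the first 6 still do
every one of the 3 real-time-consistent orders over 3 completed FIFO queue ops fails the sequential spec
every completion of the 1 pending operation (e4) was checked; none linearizes
take e1, e2, e3 (pending dropped): step 2 already fails, because e2 deq() → 27 cannot occur there
take e1, e3, e2 (pending dropped): step 3 already fails, because e2 deq() → 27 cannot occur there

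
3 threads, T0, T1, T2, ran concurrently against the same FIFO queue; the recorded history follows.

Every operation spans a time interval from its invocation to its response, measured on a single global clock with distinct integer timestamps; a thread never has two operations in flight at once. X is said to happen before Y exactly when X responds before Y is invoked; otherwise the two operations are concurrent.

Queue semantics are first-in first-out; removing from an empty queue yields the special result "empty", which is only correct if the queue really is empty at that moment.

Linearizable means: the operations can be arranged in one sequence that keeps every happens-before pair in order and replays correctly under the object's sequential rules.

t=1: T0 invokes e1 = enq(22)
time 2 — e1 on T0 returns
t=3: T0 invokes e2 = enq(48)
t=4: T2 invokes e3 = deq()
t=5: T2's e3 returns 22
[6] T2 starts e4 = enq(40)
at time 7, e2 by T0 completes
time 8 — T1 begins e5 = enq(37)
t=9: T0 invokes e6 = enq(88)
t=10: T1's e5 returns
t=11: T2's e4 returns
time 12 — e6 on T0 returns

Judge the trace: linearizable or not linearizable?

linearizable

a witness: e1, e2, e3, e4, e5, e6
1. e1 enq(22), leaving queue <22>
2. e2 enq(48), leaving queue <22,48>
3. e3 deq() → 22, leaving queue <48>
4. e4 enq(40), leaving queue <48,40>
5. e5 enq(37), leaving queue <48,40,37>
6. e6 enq(88), leaving queue <48,40,37,88>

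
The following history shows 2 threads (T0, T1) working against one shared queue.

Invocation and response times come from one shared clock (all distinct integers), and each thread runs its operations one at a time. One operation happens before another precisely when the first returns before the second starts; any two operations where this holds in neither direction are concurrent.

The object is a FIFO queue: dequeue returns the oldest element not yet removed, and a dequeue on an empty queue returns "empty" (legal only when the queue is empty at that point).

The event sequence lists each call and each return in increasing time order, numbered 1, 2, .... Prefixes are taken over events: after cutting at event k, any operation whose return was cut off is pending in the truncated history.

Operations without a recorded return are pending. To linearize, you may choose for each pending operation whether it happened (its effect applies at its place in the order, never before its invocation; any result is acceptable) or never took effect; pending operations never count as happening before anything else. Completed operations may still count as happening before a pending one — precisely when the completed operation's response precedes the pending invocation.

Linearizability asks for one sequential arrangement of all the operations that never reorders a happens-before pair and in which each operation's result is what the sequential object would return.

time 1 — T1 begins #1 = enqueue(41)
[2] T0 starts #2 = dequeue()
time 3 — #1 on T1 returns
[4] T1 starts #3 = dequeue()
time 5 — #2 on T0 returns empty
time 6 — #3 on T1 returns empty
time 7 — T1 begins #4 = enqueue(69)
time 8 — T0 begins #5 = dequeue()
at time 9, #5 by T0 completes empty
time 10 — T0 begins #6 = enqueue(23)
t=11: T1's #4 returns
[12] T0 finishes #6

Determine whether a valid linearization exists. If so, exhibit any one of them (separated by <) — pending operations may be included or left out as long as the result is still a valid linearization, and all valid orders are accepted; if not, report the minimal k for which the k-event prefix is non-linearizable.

not linearizable — minimal violating prefix: 6 events

through event 5 a valid linearization exists; event 6 (#3 responding at time 6) ends that
checked exhaustively: 3 real-time-consistent orders of 3 completed operations, zero legal queue replays
one such order, #1, #2, #3, breaks at step 2 where #2 dequeue() → empty is illegal
one such order, #1, #3, #2, breaks at step 2 where #3 dequeue() → empty is illegal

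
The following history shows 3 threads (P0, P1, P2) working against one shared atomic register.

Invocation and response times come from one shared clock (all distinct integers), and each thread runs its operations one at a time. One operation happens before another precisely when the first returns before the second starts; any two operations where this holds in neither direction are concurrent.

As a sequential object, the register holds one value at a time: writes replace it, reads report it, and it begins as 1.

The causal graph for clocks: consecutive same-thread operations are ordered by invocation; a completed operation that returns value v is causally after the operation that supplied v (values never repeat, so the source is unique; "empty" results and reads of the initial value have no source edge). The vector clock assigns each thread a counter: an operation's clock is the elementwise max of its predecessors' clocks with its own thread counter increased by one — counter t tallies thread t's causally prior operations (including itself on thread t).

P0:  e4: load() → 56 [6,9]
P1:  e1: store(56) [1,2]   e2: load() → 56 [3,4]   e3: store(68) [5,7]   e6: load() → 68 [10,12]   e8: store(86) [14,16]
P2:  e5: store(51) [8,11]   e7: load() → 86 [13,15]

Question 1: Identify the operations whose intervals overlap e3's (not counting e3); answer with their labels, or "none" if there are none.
e3 spans [5,7]; an op avoiding the whole window 5..7 is ordered, any other is concurrent
e1 [1,2]: before
e2 [3,4]: before
e4 [6,9]: concurrent
e5 [8,11]: after
e6 [10,12]: after
e7 [13,15]: after
e8 [14,16]: after

e4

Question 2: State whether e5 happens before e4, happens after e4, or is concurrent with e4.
e5 spans [8,11], e4 spans [6,9]
the intervals overlap in both directions

concurrent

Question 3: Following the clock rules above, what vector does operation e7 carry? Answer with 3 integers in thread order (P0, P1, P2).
root op e5, invoked 8: fresh clock plus P2's own tick → (0, 0, 1)
root op e1, invoked 1: fresh clock plus P1's own tick → (0, 1, 0)
merge at e2 (invoked 3): VC(e1)=(0, 1, 0), own-thread bump on P1 → (0, 2, 0)
merge at e4 (invoked 6): VC(e1)=(0, 1, 0), own-thread bump on P0 → (1, 1, 0)
merge at e3 (invoked 5): VC(e2)=(0, 2, 0), own-thread bump on P1 → (0, 3, 0)
merge at e6 (invoked 10): VC(e3)=(0, 3, 0), own-thread bump on P1 → (0, 4, 0)
merge at e8 (invoked 14): VC(e6)=(0, 4, 0), own-thread bump on P1 → (0, 5, 0)
merge at e7 (invoked 13): VC(e5)=(0, 0, 1), VC(e8)=(0, 5, 0), own-thread bump on P2 → (0, 5, 2)
target: VC(e7) = (0, 5, 2)

(0, 5, 2)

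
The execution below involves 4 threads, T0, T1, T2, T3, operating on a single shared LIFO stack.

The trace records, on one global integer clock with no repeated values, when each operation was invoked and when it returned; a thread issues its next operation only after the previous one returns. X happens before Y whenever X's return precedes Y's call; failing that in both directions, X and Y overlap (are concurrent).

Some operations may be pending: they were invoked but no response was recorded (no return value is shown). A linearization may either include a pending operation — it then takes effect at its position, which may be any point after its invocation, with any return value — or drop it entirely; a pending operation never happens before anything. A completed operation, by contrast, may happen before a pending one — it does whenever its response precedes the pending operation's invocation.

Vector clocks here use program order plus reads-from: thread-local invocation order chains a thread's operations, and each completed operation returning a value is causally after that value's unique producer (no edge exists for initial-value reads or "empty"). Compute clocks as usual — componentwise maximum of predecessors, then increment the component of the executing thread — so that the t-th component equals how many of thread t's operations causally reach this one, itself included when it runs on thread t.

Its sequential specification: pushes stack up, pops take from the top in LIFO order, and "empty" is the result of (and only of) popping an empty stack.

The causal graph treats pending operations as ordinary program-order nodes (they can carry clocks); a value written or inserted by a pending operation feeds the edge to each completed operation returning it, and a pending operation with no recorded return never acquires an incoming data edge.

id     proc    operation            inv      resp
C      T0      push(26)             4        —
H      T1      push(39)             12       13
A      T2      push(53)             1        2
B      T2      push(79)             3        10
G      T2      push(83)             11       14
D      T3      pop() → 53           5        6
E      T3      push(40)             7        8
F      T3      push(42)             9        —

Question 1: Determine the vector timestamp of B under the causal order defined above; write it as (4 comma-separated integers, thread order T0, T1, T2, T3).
no predecessors for A (invoked 1): T2 increments from zero → (0, 0, 1, 0)
no predecessors for H (invoked 12): T1 increments from zero → (0, 1, 0, 0)
no predecessors for C (invoked 4): T0 increments from zero → (1, 0, 0, 0)
VC(D, invoked at 5): max of VC(A)=(0, 0, 1, 0), then +1 on thread T3 → (0, 0, 1, 1)
VC(B, invoked at 3): max of VC(A)=(0, 0, 1, 0), then +1 on thread T2 → (0, 0, 2, 0)
VC(E, invoked at 7): max of VC(D)=(0, 0, 1, 1), then +1 on thread T3 → (0, 0, 1, 2)
VC(G, invoked at 11): max of VC(B)=(0, 0, 2, 0), then +1 on thread T2 → (0, 0, 3, 0)
VC(F, invoked at 9): max of VC(E)=(0, 0, 1, 2), then +1 on thread T3 → (0, 0, 1, 3)
target: VC(B) = (0, 0, 2, 0)

(0, 0, 2, 0)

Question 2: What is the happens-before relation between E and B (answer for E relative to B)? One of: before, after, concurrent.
E spans [7,8], B spans [3,10]
the intervals overlap in both directions

concurrent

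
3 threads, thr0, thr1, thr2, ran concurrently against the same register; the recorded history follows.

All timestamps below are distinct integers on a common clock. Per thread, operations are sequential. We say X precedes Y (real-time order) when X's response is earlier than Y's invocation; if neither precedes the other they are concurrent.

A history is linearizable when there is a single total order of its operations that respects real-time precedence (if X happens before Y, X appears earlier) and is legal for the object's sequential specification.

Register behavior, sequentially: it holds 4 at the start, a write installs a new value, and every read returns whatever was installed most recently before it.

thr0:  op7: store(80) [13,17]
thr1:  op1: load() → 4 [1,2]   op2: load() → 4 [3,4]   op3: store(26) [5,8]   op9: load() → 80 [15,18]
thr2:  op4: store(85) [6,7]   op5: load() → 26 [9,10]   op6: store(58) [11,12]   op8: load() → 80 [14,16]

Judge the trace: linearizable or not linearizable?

linearizable

one valid linearization: op1, op2, op4, op3, op5, op6, op7, op8, op9
after step 1 (op1 load() → 4): value 4
after step 2 (op2 load() → 4): value 4
after step 3 (op4 store(85)): value 85
after step 4 (op3 store(26)): value 26
after step 5 (op5 load() → 26): value 26
after step 6 (op6 store(58)): value 58
after step 7 (op7 store(80)): value 80
after step 8 (op8 load() → 80): value 80
after step 9 (op9 load() → 80): value 80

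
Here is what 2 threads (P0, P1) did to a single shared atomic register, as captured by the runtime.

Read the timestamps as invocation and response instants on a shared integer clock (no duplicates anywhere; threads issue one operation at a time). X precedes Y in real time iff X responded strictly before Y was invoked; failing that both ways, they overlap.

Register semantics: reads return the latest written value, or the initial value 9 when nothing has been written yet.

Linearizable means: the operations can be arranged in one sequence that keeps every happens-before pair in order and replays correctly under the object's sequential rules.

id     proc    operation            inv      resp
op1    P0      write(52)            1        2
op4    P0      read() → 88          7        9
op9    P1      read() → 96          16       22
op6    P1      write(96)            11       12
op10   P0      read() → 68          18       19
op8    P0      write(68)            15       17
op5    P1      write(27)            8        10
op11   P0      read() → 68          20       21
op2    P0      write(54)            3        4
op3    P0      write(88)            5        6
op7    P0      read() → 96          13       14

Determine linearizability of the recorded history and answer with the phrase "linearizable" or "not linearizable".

witness order: op1, op2, op3, op4, op5, op6, op7, op9, op8, op10, op11
step 1: op1 write(52) — value 52
step 2: op2 write(54) — value 54
step 3: op3 write(88) — value 88
step 4: op4 read() → 88 — value 88
step 5: op5 write(27) — value 27
step 6: op6 write(96) — value 96
step 7: op7 read() → 96 — value 96
step 8: op9 read() → 96 — value 96
step 9: op8 write(68) — value 68
step 10: op10 read() → 68 — value 68
step 11: op11 read() → 68 — value 68

linearizable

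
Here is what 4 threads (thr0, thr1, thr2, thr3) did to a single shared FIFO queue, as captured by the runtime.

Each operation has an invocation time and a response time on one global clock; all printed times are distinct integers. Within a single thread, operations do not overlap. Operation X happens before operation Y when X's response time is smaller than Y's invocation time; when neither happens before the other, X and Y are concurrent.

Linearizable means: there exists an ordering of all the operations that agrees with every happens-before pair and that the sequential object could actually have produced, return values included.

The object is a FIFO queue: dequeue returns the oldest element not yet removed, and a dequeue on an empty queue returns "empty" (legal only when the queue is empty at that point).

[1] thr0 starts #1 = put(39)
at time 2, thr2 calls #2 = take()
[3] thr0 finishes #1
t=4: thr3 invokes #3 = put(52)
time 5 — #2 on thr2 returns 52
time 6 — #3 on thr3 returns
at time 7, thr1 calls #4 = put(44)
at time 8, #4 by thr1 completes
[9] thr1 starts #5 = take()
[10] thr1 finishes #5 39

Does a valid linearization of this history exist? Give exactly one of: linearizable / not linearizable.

cut after 4 events: linearizable; cut after 5 events (#2 responds, time 5): not linearizable
2 completed operations, 2 real-time-consistent orders — every FIFO queue replay fails
no completion choice of the 1 pending operation (#3) rescues it — every subset was tried
for example #1, #2 (pending dropped) fails at step 2: #2 take() → 52 is not legal there
for example #2, #1 (pending dropped) fails at step 1: #2 take() → 52 is not legal there

not linearizable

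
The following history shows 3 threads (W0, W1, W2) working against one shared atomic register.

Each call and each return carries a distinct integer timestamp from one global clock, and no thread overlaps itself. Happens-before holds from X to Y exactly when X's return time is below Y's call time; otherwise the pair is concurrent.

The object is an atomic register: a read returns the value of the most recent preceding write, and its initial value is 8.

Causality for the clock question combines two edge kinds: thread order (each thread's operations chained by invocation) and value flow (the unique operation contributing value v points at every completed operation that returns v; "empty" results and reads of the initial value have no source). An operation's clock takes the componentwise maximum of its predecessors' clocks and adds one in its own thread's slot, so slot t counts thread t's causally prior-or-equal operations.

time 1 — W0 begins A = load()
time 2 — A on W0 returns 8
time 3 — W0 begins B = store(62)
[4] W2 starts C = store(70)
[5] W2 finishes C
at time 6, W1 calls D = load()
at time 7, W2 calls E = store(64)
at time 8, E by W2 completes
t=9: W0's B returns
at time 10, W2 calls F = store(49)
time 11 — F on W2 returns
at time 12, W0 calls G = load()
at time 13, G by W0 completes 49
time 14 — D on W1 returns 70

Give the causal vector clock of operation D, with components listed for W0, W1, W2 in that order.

(0, 1, 1)

VC(C, invoked at 4): no causal predecessors; +1 on W2 → (0, 0, 1)
VC(A, invoked at 1): no causal predecessors; +1 on W0 → (1, 0, 0)
VC(E, invoked at 7): max of VC(C)=(0, 0, 1), then +1 on thread W2 → (0, 0, 2)
VC(D, invoked at 6): max of VC(C)=(0, 0, 1), then +1 on thread W1 → (0, 1, 1)
VC(B, invoked at 3): max of VC(A)=(1, 0, 0), then +1 on thread W0 → (2, 0, 0)
VC(F, invoked at 10): max of VC(E)=(0, 0, 2), then +1 on thread W2 → (0, 0, 3)
VC(G, invoked at 12): max of VC(B)=(2, 0, 0), VC(F)=(0, 0, 3), then +1 on thread W0 → (3, 0, 3)
target: VC(D) = (0, 1, 1)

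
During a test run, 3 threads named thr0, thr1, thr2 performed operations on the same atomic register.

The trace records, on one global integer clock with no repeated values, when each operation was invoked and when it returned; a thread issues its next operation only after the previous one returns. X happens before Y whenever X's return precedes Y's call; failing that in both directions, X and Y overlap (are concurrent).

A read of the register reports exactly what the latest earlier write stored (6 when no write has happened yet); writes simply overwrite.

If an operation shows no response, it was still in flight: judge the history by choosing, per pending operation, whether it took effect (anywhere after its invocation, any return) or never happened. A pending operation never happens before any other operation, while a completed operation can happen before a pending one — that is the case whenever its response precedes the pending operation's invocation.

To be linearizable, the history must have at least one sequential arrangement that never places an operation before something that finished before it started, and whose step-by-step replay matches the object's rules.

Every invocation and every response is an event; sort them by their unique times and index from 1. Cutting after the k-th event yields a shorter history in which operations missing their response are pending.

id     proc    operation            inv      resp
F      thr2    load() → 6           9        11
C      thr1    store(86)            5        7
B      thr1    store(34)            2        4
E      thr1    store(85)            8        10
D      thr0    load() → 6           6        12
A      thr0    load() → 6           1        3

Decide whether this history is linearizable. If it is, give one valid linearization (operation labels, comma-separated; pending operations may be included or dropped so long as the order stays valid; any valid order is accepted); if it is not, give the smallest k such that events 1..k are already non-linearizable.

prefix check: 1..10 passes, 1..11 fails once F's time-11 response joins
every one of the 4 real-time-consistent orders over 5 completed atomic register ops fails the sequential spec
include/drop combinations of the 1 pending operation (D) were all tried; none helps
one such order, A, B, C, E, F (pending dropped), breaks at step 5 where F load() → 6 is illegal
one such order, A, B, C, F, E (pending dropped), breaks at step 4 where F load() → 6 is illegal

not linearizable — minimal violating prefix: 11 events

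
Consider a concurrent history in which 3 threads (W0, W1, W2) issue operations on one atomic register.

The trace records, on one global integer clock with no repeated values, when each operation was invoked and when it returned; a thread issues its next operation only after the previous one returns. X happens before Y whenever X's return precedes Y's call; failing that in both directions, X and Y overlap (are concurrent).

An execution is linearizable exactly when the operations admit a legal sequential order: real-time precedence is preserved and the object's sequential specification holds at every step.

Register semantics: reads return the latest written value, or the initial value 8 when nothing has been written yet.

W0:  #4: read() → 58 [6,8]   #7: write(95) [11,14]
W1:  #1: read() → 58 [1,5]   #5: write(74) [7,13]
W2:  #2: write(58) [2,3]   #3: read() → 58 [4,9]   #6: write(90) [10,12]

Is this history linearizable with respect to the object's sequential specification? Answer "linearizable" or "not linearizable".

one valid linearization: #2, #1, #3, #4, #5, #6, #7
1. #2 write(58), leaving value 58
2. #1 read() → 58, leaving value 58
3. #3 read() → 58, leaving value 58
4. #4 read() → 58, leaving value 58
5. #5 write(74), leaving value 74
6. #6 write(90), leaving value 90
7. #7 write(95), leaving value 95

linearizable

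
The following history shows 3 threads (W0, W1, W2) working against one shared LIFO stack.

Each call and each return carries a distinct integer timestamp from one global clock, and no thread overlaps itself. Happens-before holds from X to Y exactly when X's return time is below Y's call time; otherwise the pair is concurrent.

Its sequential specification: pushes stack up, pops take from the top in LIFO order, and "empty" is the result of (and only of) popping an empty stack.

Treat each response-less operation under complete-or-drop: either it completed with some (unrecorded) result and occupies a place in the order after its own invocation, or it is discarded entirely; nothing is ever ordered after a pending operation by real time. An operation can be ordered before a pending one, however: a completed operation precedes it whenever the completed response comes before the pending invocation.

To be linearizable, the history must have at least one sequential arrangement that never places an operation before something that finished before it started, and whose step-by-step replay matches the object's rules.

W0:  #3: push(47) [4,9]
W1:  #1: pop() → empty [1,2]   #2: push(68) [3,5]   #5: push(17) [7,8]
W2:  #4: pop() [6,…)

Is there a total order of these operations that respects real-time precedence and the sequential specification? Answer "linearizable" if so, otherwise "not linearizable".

a witness: #1, #2, #3, #4, #5
1. #1 pop() → empty, leaving stack <>
2. #2 push(68), leaving stack <68>
3. #3 push(47), leaving stack <68,47>
4. #4 pop() (pending, included), leaving stack <68>
5. #5 push(17), leaving stack <68,17>

linearizable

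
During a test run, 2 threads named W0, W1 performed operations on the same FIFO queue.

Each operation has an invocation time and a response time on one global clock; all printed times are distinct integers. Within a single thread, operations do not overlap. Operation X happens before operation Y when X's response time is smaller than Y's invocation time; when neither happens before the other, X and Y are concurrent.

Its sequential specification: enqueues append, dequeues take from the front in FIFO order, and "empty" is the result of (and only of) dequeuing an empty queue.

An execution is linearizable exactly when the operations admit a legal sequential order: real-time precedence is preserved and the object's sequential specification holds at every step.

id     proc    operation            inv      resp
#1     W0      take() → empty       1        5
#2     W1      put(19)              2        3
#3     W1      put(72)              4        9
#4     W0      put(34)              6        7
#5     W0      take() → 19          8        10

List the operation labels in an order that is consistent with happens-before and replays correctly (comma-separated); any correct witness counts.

#1, #2, #3, #4, #5

1. #1 take() → empty, leaving queue <>
2. #2 put(19), leaving queue <19>
3. #3 put(72), leaving queue <19,72>
4. #4 put(34), leaving queue <19,72,34>
5. #5 take() → 19, leaving queue <72,34>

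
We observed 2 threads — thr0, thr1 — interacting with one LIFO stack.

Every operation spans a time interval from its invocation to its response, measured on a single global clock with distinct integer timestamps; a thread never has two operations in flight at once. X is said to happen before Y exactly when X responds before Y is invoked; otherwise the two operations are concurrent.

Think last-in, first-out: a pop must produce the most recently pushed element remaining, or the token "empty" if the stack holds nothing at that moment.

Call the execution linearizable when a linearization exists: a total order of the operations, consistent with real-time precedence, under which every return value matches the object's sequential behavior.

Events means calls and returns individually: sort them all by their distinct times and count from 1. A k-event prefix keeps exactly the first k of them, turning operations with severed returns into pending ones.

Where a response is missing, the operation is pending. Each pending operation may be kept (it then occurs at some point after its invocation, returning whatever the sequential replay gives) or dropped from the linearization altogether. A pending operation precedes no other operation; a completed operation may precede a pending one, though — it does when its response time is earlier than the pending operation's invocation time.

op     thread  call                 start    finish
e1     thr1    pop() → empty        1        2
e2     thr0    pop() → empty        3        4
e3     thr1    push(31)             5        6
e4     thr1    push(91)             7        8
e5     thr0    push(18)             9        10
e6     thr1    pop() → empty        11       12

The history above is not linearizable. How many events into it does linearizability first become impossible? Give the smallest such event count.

events 1..11 are linearizable; a witness order is e1, e2, e3, e4, e5:
step 1: e1 pop() → empty — stack <>
step 2: e2 pop() → empty — stack <>
step 3: e3 push(31) — stack <31>
step 4: e4 push(91) — stack <31,91>
step 5: e5 push(18) — stack <31,91,18>
include event 12 — e6 responding at 12 — and every candidate order breaks
e.g. e1, e2, e3, e4, e5, e6: illegal at step 6, since e6 pop() → empty cannot apply there

12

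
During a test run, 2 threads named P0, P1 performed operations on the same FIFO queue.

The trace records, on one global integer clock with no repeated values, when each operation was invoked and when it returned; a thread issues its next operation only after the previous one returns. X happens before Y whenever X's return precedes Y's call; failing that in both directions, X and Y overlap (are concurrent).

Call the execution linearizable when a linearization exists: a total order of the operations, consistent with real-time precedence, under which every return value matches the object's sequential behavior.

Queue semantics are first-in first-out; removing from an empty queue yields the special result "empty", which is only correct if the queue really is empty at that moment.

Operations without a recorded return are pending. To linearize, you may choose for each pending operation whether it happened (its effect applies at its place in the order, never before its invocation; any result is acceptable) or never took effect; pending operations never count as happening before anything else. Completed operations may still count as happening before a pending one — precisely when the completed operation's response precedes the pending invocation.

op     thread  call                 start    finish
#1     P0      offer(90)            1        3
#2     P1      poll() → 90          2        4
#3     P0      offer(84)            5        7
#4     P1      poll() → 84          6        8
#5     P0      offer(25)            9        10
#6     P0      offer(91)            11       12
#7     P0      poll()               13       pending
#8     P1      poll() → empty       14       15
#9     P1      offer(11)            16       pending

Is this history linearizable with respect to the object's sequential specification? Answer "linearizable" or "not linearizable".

cut after 14 events: linearizable; cut after 15 events (#8 responds, time 15): not linearizable
real-time-consistent orders of the 7 completed operations: 4 — all fail the FIFO queue replay
no escape via the 1 pending operation (#7): every completion choice fails
for example #1, #2, #3, #4, #5, #6, #8 (pending dropped) fails at step 7: #8 poll() → empty is not legal there
for example #1, #2, #4, #3, #5, #6, #8 (pending dropped) fails at step 3: #4 poll() → 84 is not legal there

not linearizable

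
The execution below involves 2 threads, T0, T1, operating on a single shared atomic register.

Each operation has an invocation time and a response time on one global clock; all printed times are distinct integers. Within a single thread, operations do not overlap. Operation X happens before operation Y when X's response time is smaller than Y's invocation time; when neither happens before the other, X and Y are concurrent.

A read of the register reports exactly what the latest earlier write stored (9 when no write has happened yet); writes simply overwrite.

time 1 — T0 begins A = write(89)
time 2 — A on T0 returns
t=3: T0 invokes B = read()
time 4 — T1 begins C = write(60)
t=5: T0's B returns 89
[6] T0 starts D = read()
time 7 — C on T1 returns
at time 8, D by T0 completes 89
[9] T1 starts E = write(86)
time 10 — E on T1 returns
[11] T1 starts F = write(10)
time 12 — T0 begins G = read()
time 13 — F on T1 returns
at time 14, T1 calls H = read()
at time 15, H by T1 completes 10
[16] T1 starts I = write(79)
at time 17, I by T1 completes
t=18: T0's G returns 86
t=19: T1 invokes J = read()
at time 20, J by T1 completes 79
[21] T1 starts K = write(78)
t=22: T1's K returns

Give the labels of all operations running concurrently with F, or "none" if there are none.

G

F runs from 11 to 13; window-overlapping ops are concurrent
A [1,2]: before
B [3,5]: before
C [4,7]: before
D [6,8]: before
E [9,10]: before
G [12,18]: concurrent
H [14,15]: after
I [16,17]: after
J [19,20]: after
K [21,22]: after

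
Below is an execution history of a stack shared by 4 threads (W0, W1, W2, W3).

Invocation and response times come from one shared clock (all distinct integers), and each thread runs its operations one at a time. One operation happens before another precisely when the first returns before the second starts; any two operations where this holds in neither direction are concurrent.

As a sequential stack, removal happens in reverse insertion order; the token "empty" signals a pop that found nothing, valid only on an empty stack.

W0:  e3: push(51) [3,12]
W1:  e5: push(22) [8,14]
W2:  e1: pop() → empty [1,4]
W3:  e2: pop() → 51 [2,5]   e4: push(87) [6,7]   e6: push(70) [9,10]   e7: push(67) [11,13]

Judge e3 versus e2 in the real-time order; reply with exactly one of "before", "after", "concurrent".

e3 spans [3,12], e2 spans [2,5]
the intervals overlap in both directions

concurrent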